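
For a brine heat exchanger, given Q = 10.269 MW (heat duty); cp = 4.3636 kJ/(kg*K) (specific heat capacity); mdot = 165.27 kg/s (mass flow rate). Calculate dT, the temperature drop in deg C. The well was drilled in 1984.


dT = Q * 1000 / (mdot * cp)
dT = 10.269 * 1000 / (165.27 * 4.3636)
dT = 14.23932 K
Convert (temperature difference, 1 K = 1 deg C): 14.23932 K = 14.23932 deg C
dT = 14.239 deg C


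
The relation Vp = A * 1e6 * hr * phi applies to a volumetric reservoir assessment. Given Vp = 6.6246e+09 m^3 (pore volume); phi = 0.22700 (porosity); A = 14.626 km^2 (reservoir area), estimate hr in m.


hr = Vp / (A * 1e6 * phi)
hr = 6.6246e+09 / (14.626 * 1e6 * 0.22700)
hr = 1995.3 m


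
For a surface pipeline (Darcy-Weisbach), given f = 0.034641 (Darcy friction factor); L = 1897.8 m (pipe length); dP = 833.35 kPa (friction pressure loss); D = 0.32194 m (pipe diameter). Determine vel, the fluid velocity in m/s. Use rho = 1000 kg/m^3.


vel = sqrt(dP*1000*2*D / (f*L*rho))
vel = sqrt(833.35*1000*2*0.32194 / (0.034641*1897.8*1000))
vel = 2.8569 m/s


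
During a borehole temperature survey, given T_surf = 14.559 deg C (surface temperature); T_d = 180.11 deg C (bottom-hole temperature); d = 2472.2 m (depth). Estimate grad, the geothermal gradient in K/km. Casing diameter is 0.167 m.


grad = (T_d - T_surf) / d * 1000
grad = (180.11 - 14.559) / 2472.2 * 1000
grad = 66.96505 deg C/km
Convert: 66.96505 deg C/km * 1.0 = 66.965 K/km
grad = 66.965 K/km


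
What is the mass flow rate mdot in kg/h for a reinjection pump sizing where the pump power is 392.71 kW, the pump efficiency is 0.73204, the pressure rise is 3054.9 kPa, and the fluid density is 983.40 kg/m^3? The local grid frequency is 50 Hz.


mdot = P_pump * rho * eta / dP
mdot = 392.71 * 983.40 * 0.73204 / 3054.9
mdot = 92.54223 kg/s
Convert: 92.54223 kg/s * 3600.0 = 3.3315e+05 kg/h
mdot = 3.3315e+05 kg/h


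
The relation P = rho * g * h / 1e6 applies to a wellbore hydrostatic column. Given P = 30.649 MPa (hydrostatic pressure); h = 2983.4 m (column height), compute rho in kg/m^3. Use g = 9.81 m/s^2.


rho = P * 1e6 / (g * h)
rho = 30.649 * 1e6 / (9.81 * 2983.4)
rho = 1047.2 kg/m^3


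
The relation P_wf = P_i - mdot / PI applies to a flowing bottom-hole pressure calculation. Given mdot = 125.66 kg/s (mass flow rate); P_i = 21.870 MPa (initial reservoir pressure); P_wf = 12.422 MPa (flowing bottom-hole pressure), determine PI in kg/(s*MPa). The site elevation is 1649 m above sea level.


PI = mdot / (P_i - P_wf)
PI = 125.66 / (21.870 - 12.422)
PI = 13.300 kg/(s*MPa)


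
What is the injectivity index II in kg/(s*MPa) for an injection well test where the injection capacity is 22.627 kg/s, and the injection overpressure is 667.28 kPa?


II = mdot * 1000 / dP
II = 22.627 * 1000 / 667.28
II = 33.909 kg/(s*MPa)


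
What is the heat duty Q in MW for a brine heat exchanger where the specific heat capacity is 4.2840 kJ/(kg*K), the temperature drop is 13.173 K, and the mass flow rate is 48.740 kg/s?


Q = mdot * cp * dT / 1000
Q = 48.740 * 4.2840 * 13.173 / 1000
Q = 2.7506 MW


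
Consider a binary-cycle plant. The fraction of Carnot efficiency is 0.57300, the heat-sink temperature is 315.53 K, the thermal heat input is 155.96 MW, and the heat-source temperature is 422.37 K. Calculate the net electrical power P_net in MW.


Step 1: eta = (1 - Tc/Th)*f = (1 - 315.53/422.37)*0.573 = 0.1449424
Step 2: P_net = eta * Q_in = 0.1449424 * 155.96 = 22.605 MW
P_net = 22.605 MW


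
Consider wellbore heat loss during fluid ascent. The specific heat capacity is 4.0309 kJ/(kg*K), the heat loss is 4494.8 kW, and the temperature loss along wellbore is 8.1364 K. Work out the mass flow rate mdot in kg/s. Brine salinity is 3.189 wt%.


mdot = Q_loss / (cp * dT)
mdot = 4494.8 / (4.0309 * 8.1364)
mdot = 137.05 kg/s


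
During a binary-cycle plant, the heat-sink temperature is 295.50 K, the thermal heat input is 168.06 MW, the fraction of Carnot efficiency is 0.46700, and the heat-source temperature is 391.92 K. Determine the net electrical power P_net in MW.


Step 1: eta = (1 - Tc/Th)*f = (1 - 295.5/391.92)*0.467 = 0.1148912
Step 2: P_net = eta * Q_in = 0.1148912 * 168.06 = 19.309 MW
P_net = 19.309 MW


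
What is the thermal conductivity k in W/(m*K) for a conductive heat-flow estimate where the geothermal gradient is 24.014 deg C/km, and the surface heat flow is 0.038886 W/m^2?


k = q * 1000 / grad
k = 0.038886 * 1000 / 24.014
k = 1.6193 W/(m*K)


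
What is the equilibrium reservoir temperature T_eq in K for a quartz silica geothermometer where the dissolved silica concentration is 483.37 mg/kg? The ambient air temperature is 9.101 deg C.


T_eq = 1309 / (5.19 - log10(SiO2)) - 273.15
T_eq = 1309 / (5.19 - log10(483.37)) - 273.15
T_eq = 249.2547 deg C
Convert to K: 249.2547 + 273.15 = 522.40 K
T_eq = 522.40 K


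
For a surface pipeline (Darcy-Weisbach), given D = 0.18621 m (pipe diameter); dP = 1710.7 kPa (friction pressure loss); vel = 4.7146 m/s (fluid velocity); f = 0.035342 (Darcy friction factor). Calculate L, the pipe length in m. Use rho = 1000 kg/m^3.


L = dP*1000*D / (f*rho*vel^2/2)
L = 1710.7*1000*0.18621 / (0.035342*1000*4.7146^2/2)
L = 811.01 m


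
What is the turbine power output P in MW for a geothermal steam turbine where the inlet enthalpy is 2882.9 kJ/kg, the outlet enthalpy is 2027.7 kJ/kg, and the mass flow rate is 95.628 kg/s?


P = mdot * (h_in - h_out) / 1000
P = 95.628 * (2882.9 - 2027.7) / 1000
P = 81.781 MW


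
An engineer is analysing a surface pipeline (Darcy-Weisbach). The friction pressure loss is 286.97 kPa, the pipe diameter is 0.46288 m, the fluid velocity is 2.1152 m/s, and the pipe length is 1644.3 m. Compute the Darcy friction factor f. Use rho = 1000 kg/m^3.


f = dP*1000 / ((L/D)*(rho*vel^2/2))
f = 286.97*1000 / ((1644.3/0.46288)*(1000*2.1152^2/2))
f = 0.036112


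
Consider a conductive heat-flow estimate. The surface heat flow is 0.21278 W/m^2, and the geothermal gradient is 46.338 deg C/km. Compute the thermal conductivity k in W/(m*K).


k = q * 1000 / grad
k = 0.21278 * 1000 / 46.338
k = 4.5919 W/(m*K)


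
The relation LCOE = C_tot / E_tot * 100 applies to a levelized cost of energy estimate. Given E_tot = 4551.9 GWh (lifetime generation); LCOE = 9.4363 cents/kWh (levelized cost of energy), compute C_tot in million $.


C_tot = LCOE / 100 * E_tot
C_tot = 9.4363 / 100 * 4551.9
C_tot = 429.53 million $


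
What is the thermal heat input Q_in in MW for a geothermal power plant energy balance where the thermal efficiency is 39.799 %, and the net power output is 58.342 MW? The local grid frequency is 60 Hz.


Q_in = W_net / (eta / 100)
Q_in = 58.342 / (39.799 / 100)
Q_in = 146.59 MW


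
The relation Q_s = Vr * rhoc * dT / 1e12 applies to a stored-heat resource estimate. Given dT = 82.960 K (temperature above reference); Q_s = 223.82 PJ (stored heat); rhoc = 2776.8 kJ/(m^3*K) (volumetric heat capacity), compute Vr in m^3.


Vr = Q_s * 1e12 / (rhoc * dT)
Vr = 223.82 * 1e12 / (2776.8 * 82.960)
Vr = 9.7160e+08 m^3


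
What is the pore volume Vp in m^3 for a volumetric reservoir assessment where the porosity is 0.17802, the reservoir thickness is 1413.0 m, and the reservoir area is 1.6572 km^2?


Vp = A * 1e6 * hr * phi
Vp = 1.6572 * 1e6 * 1413.0 * 0.17802
Vp = 4.1686e+08 m^3


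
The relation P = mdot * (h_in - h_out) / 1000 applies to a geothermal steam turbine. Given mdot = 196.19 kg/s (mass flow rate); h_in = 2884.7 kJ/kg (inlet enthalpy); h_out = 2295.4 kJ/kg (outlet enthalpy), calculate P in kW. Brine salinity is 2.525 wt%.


P = mdot * (h_in - h_out) / 1000
P = 196.19 * (2884.7 - 2295.4) / 1000
P = 115.6148 MW
Convert: 115.6148 MW * 1000.0 = 1.1561e+05 kW
P = 1.1561e+05 kW


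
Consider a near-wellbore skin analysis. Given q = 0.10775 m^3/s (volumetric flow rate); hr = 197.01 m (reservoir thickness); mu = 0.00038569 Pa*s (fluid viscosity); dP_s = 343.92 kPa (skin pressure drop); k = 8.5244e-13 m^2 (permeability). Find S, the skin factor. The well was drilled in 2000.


S = dP_s * 1000 * 2*pi*k*hr / (q*mu)
S = 343.92 * 1000 * 2*pi*8.5244e-13*197.01 / (0.10775*0.00038569)
S = 8.7324


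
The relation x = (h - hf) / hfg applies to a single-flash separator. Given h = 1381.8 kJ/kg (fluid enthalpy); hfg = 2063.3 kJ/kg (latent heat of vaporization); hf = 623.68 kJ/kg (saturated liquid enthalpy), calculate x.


x = (h - hf) / hfg
x = (1381.8 - 623.68) / 2063.3
x = 0.36743


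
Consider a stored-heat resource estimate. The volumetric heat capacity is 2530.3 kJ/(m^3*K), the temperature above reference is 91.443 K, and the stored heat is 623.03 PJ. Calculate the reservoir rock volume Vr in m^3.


Vr = Q_s * 1e12 / (rhoc * dT)
Vr = 623.03 * 1e12 / (2530.3 * 91.443)
Vr = 2.6927e+09 m^3


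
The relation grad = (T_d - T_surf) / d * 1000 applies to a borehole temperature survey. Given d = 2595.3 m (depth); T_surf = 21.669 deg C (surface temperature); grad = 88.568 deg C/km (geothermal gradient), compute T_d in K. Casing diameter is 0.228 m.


T_d = T_surf + grad * d / 1000
T_d = 21.669 + 88.568 * 2595.3 / 1000
T_d = 251.5295 deg C
Convert to K: 251.5295 + 273.15 = 524.68 K
T_d = 524.68 K


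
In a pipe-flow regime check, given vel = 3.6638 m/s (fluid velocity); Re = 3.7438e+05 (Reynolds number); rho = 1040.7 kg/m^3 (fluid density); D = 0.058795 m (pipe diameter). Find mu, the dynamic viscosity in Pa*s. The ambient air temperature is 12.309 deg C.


mu = rho * vel * D / Re
mu = 1040.7 * 3.6638 * 0.058795 / 3.7438e+05
mu = 0.00059880 Pa*s


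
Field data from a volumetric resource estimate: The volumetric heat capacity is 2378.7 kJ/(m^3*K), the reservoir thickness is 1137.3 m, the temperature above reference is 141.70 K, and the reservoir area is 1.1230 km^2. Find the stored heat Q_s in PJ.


Step 1: Vr = A*1e6*hr = 1.123*1e6*1137.3 = 1.277188e+09 m^3
Step 2: Q_s = Vr*rhoc*dT/1e12 = 1.277188e+09*2378.7*141.7/1e12 = 430.49 PJ
Q_s = 430.49 PJ


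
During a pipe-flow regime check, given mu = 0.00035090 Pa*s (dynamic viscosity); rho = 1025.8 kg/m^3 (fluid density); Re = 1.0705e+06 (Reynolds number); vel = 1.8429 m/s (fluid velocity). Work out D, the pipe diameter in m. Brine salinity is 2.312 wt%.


D = Re * mu / (rho * vel)
D = 1.0705e+06 * 0.00035090 / (1025.8 * 1.8429)
D = 0.19870 m


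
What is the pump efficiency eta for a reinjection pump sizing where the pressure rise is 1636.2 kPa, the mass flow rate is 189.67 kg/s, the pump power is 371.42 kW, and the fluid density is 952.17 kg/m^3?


eta = mdot * dP / (rho * P_pump)
eta = 189.67 * 1636.2 / (952.17 * 371.42)
eta = 0.87752


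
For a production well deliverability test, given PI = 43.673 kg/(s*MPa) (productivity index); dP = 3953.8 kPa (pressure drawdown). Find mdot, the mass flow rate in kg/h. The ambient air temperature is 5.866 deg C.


mdot = PI * dP / 1000
mdot = 43.673 * 3953.8 / 1000
mdot = 172.6743 kg/s
Convert: 172.6743 kg/s * 3600.0 = 6.2163e+05 kg/h
mdot = 6.2163e+05 kg/h


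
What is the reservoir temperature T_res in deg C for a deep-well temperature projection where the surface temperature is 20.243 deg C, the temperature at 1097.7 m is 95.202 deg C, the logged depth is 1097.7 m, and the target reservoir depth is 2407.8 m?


Step 1: grad = (T_d1 - T_surf)/d1 * 1000 = (95.202 - 20.243)/1097.7 * 1000 = 68.28733 deg C/km
Step 2: T_res = T_surf + grad*d2/1000 = 20.243 + 68.28733*2407.8/1000 = 184.67 deg C
T_res = 184.67 deg C


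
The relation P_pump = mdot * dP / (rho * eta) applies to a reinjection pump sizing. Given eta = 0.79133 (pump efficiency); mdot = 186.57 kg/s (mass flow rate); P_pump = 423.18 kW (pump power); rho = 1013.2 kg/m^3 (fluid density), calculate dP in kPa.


dP = P_pump * rho * eta / mdot
dP = 423.18 * 1013.2 * 0.79133 / 186.57
dP = 1818.6 kPa


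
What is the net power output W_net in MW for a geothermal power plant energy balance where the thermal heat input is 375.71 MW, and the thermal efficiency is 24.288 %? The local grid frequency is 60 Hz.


W_net = eta / 100 * Q_in
W_net = 24.288 / 100 * 375.71
W_net = 91.252 MW


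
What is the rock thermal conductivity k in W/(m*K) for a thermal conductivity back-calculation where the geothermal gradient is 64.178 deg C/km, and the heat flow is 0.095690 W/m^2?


k = q / (grad / 1000)
k = 0.095690 / (64.178 / 1000)
k = 1.4910 W/(m*K)


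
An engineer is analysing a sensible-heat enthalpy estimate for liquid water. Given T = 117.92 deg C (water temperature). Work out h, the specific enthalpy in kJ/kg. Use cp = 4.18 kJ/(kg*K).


h = cp * T
h = 4.18 * 117.92
h = 492.91 kJ/kg


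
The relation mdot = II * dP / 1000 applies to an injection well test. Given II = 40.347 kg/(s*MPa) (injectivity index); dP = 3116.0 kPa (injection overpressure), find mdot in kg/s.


mdot = II * dP / 1000
mdot = 40.347 * 3116.0 / 1000
mdot = 125.72 kg/s


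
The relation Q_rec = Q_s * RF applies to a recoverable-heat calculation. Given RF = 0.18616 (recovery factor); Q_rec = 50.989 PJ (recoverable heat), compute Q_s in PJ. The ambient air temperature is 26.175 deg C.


Q_s = Q_rec / RF
Q_s = 50.989 / 0.18616
Q_s = 273.90 PJ


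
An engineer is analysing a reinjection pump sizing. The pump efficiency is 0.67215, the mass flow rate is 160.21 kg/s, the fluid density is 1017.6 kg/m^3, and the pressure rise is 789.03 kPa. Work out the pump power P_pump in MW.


P_pump = mdot * dP / (rho * eta)
P_pump = 160.21 * 789.03 / (1017.6 * 0.67215)
P_pump = 184.8161 kW
Convert: 184.8161 kW * 0.001 = 0.18482 MW
P_pump = 0.18482 MW


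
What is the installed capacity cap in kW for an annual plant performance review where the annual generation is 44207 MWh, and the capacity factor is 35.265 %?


cap = E_a / (CF/100 * 8760)
cap = 44207 / (35.265/100 * 8760)
cap = 14.31011 MW
Convert: 14.31011 MW * 1000.0 = 14310 kW
cap = 14310 kW


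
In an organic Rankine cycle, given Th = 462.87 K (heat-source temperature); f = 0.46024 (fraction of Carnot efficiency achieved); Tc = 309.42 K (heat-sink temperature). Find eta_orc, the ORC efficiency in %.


eta_orc = (1 - Tc/Th) * f * 100
eta_orc = (1 - 309.42/462.87) * 0.46024 * 100
eta_orc = 15.258 %


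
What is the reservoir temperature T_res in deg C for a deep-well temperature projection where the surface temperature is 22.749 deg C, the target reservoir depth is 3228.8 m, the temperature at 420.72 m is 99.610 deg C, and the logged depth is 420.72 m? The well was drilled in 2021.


Step 1: grad = (T_d1 - T_surf)/d1 * 1000 = (99.61 - 22.749)/420.72 * 1000 = 182.6892 deg C/km
Step 2: T_res = T_surf + grad*d2/1000 = 22.749 + 182.6892*3228.8/1000 = 612.62 deg C
T_res = 612.62 deg C


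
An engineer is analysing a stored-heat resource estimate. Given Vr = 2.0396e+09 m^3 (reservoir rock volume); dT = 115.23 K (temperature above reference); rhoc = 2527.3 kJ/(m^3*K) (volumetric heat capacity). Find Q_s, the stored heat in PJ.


Q_s = Vr * rhoc * dT / 1e12
Q_s = 2.0396e+09 * 2527.3 * 115.23 / 1e12
Q_s = 593.97 PJ


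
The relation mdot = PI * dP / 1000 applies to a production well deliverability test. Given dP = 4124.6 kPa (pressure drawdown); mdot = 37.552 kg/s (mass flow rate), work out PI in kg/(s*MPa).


PI = mdot * 1000 / dP
PI = 37.552 * 1000 / 4124.6
PI = 9.1044 kg/(s*MPa)


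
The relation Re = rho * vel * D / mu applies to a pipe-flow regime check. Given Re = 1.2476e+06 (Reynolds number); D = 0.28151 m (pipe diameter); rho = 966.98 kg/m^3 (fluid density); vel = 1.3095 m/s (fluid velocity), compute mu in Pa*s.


mu = rho * vel * D / Re
mu = 966.98 * 1.3095 * 0.28151 / 1.2476e+06
mu = 0.00028572 Pa*s


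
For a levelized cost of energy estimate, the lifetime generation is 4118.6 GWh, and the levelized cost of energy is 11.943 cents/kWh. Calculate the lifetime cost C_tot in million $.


C_tot = LCOE / 100 * E_tot
C_tot = 11.943 / 100 * 4118.6
C_tot = 491.88 million $


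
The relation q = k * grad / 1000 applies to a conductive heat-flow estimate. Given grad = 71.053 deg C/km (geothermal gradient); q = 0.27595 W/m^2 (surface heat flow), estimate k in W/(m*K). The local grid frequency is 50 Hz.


k = q * 1000 / grad
k = 0.27595 * 1000 / 71.053
k = 3.8837 W/(m*K)


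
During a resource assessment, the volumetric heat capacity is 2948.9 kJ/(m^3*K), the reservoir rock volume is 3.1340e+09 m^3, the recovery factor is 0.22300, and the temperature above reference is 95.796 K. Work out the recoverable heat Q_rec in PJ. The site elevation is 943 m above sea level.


Step 1: Q_s = Vr*rhoc*dT/1e12 = 3.1340e+09*2948.9*95.796/1e12 = 885.3325 PJ
Step 2: Q_rec = Q_s * RF = 885.3325 * 0.223 = 197.43 PJ
Q_rec = 197.43 PJ


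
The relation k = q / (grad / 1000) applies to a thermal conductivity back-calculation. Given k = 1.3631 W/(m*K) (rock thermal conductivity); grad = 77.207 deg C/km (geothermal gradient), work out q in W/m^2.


q = k * grad / 1000
q = 1.3631 * 77.207 / 1000
q = 0.10524 W/m^2


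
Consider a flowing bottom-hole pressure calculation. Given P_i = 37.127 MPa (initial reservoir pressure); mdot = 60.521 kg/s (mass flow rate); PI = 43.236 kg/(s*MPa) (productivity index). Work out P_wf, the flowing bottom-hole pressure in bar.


P_wf = P_i - mdot / PI
P_wf = 37.127 - 60.521 / 43.236
P_wf = 35.72722 MPa
Convert: 35.72722 MPa * 10.0 = 357.27 bar
P_wf = 357.27 bar


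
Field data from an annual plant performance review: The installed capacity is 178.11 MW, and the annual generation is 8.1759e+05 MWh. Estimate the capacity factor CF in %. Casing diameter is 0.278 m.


CF = E_a / (cap * 8760) * 100
CF = 8.1759e+05 / (178.11 * 8760) * 100
CF = 52.401 %


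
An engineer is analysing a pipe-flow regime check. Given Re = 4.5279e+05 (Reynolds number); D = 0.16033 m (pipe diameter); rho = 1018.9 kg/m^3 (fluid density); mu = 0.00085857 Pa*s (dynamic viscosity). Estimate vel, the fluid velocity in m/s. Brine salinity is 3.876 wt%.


vel = Re * mu / (rho * D)
vel = 4.5279e+05 * 0.00085857 / (1018.9 * 0.16033)
vel = 2.3797 m/s


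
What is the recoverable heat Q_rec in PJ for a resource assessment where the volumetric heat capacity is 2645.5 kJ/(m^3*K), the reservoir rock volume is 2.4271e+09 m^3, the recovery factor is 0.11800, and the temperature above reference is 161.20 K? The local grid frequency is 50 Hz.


Step 1: Q_s = Vr*rhoc*dT/1e12 = 2.4271e+09*2645.5*161.2/1e12 = 1035.048 PJ
Step 2: Q_rec = Q_s * RF = 1035.048 * 0.118 = 122.14 PJ
Q_rec = 122.14 PJ


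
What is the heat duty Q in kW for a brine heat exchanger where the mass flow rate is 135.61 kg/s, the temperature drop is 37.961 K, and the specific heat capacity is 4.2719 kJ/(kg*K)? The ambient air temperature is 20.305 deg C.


Q = mdot * cp * dT / 1000
Q = 135.61 * 4.2719 * 37.961 / 1000
Q = 21.99128 MW
Convert: 21.99128 MW * 1000.0 = 21991 kW
Q = 21991 kW


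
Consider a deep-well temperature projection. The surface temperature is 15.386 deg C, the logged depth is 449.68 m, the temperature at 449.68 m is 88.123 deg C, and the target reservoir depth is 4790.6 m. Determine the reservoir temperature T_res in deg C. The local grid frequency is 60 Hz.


Step 1: grad = (T_d1 - T_surf)/d1 * 1000 = (88.123 - 15.386)/449.68 * 1000 = 161.7528 deg C/km
Step 2: T_res = T_surf + grad*d2/1000 = 15.386 + 161.7528*4790.6/1000 = 790.28 deg C
T_res = 790.28 deg C


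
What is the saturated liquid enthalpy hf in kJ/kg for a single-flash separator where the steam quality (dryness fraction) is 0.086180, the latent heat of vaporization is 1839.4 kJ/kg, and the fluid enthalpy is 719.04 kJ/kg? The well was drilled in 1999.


hf = h - x * hfg
hf = 719.04 - 0.086180 * 1839.4
hf = 560.52 kJ/kg


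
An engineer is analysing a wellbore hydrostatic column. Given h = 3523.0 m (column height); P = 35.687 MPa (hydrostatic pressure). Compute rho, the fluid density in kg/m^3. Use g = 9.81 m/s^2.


rho = P * 1e6 / (g * h)
rho = 35.687 * 1e6 / (9.81 * 3523.0)
rho = 1032.6 kg/m^3


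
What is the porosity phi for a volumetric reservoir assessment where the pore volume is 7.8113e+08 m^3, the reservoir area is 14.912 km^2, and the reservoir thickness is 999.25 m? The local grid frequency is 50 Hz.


phi = Vp / (A * 1e6 * hr)
phi = 7.8113e+08 / (14.912 * 1e6 * 999.25)
phi = 0.052422


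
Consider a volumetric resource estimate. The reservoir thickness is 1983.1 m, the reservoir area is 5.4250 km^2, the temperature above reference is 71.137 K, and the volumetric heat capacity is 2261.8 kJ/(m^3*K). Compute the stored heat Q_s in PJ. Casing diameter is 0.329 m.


Step 1: Vr = A*1e6*hr = 5.425*1e6*1983.1 = 1.075832e+10 m^3
Step 2: Q_s = Vr*rhoc*dT/1e12 = 1.075832e+10*2261.8*71.137/1e12 = 1731.0 PJ
Q_s = 1731.0 PJ


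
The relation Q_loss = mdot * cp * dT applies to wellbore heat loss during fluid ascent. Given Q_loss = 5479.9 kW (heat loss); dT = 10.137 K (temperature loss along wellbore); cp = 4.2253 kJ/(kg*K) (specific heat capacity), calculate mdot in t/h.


mdot = Q_loss / (cp * dT)
mdot = 5479.9 / (4.2253 * 10.137)
mdot = 127.9398 kg/s
Convert: 127.9398 kg/s * 3.6 = 460.58 t/h
mdot = 460.58 t/h


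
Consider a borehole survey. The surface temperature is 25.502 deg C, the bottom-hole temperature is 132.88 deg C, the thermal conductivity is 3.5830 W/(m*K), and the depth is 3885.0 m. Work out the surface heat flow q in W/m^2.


Step 1: grad = (T_d - T_surf)/d * 1000 = (132.88 - 25.502)/3885.0 * 1000 = 27.63912 deg C/km
Step 2: q = k * grad / 1000 = 3.583 * 27.63912 / 1000 = 0.099031 W/m^2
q = 0.099031 W/m^2


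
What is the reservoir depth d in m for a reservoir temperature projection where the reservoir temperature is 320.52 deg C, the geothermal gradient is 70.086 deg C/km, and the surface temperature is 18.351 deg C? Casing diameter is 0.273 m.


d = (T_res - T_surf) / grad * 1000
d = (320.52 - 18.351) / 70.086 * 1000
d = 4311.4 m


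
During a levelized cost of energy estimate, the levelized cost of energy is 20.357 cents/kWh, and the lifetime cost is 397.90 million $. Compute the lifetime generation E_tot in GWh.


E_tot = C_tot / LCOE * 100
E_tot = 397.90 / 20.357 * 100
E_tot = 1954.6 GWh


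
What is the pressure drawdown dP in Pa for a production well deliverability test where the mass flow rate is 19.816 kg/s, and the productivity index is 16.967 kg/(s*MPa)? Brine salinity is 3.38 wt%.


dP = mdot * 1000 / PI
dP = 19.816 * 1000 / 16.967
dP = 1167.914 kPa
Convert: 1167.914 kPa * 1000.0 = 1.1679e+06 Pa
dP = 1.1679e+06 Pa


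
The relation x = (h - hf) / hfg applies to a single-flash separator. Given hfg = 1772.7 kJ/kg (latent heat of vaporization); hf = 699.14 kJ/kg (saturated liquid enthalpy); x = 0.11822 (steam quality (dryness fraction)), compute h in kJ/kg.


h = hf + x * hfg
h = 699.14 + 0.11822 * 1772.7
h = 908.71 kJ/kg


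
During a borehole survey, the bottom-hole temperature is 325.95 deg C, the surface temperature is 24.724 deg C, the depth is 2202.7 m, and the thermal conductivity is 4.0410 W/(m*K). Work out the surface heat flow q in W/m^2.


Step 1: grad = (T_d - T_surf)/d * 1000 = (325.95 - 24.724)/2202.7 * 1000 = 136.7531 deg C/km
Step 2: q = k * grad / 1000 = 4.041 * 136.7531 / 1000 = 0.55262 W/m^2
q = 0.55262 W/m^2


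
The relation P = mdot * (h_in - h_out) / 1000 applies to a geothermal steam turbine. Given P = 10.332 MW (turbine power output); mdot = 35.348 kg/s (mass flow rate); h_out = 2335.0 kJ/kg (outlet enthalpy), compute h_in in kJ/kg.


h_in = h_out + P * 1000 / mdot
h_in = 2335.0 + 10.332 * 1000 / 35.348
h_in = 2627.3 kJ/kg


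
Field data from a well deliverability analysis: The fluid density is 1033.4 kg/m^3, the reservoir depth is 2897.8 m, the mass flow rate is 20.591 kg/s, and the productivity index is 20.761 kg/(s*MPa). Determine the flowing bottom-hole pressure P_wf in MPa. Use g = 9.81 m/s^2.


Step 1: P_i = rho*g*h/1e6 = 1033.4*9.81*2897.8/1e6 = 29.37689 MPa
Step 2: P_wf = P_i - mdot/PI = 29.37689 - 20.591/20.761 = 28.385 MPa
P_wf = 28.385 MPa


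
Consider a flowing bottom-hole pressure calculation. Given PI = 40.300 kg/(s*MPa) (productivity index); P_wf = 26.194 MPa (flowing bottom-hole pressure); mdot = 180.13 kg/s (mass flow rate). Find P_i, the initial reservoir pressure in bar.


P_i = P_wf + mdot / PI
P_i = 26.194 + 180.13 / 40.300
P_i = 30.66373 MPa
Convert: 30.66373 MPa * 10.0 = 306.64 bar
P_i = 306.64 bar


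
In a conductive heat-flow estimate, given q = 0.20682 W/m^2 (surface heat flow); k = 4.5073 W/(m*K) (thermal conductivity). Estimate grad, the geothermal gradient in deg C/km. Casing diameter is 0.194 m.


grad = q * 1000 / k
grad = 0.20682 * 1000 / 4.5073
grad = 45.886 deg C/km


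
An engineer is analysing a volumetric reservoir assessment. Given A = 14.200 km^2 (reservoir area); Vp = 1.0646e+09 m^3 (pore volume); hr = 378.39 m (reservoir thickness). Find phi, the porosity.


phi = Vp / (A * 1e6 * hr)
phi = 1.0646e+09 / (14.200 * 1e6 * 378.39)
phi = 0.19813


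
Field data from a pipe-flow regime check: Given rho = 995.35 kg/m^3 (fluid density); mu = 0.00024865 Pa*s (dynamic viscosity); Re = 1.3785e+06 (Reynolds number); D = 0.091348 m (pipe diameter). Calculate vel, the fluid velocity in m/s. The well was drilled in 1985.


vel = Re * mu / (rho * D)
vel = 1.3785e+06 * 0.00024865 / (995.35 * 0.091348)
vel = 3.7698 m/s


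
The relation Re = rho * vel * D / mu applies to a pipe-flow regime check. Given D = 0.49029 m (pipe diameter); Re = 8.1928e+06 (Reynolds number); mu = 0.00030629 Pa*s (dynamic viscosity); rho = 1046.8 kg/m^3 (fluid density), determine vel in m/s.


vel = Re * mu / (rho * D)
vel = 8.1928e+06 * 0.00030629 / (1046.8 * 0.49029)
vel = 4.8893 m/s


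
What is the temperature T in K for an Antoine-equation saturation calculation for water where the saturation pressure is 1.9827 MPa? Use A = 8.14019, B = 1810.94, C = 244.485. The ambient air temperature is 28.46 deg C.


T = B / (A - log10(P_sat * 760 / 0.101325)) - C
T = 1810.94 / (8.14019 - log10(1.9827 * 760 / 0.101325)) - 244.485
T = 211.9200 deg C
Convert to K: 211.9200 + 273.15 = 485.07 K
T = 485.07 K


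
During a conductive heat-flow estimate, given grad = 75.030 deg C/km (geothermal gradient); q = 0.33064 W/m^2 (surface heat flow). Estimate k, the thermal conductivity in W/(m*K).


k = q * 1000 / grad
k = 0.33064 * 1000 / 75.030
k = 4.4068 W/(m*K)


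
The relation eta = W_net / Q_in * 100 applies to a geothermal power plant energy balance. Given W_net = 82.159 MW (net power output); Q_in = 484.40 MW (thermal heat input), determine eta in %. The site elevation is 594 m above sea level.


eta = W_net / Q_in * 100
eta = 82.159 / 484.40 * 100
eta = 16.961 %


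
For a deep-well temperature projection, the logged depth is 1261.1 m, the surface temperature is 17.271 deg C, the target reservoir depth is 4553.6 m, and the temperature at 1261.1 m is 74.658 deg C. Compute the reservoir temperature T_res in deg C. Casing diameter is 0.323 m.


Step 1: grad = (T_d1 - T_surf)/d1 * 1000 = (74.658 - 17.271)/1261.1 * 1000 = 45.50551 deg C/km
Step 2: T_res = T_surf + grad*d2/1000 = 17.271 + 45.50551*4553.6/1000 = 224.48 deg C
T_res = 224.48 deg C


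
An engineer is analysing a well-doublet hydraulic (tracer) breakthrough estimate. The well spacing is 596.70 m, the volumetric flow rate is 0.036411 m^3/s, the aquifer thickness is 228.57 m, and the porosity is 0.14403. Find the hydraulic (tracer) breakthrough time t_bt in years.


t_bt = pi * hr * phi * L^2 / (3 * Qv) / (365.25*86400)
t_bt = pi * 228.57 * 0.14403 * 596.70^2 / (3 * 0.036411) / (365.25*86400)
t_bt = 10.683 years


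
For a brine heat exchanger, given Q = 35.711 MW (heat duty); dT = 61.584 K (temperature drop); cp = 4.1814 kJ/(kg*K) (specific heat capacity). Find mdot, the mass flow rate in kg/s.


mdot = Q * 1000 / (cp * dT)
mdot = 35.711 * 1000 / (4.1814 * 61.584)
mdot = 138.68 kg/s


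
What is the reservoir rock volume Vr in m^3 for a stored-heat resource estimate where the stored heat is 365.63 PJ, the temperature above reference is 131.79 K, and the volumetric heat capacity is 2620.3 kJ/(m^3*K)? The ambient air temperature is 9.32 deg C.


Vr = Q_s * 1e12 / (rhoc * dT)
Vr = 365.63 * 1e12 / (2620.3 * 131.79)
Vr = 1.0588e+09 m^3


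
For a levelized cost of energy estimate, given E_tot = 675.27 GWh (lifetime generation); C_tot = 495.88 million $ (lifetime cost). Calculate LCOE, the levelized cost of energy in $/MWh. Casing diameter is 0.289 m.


LCOE = C_tot / E_tot * 100
LCOE = 495.88 / 675.27 * 100
LCOE = 73.43433 cents/kWh
Convert: 73.43433 cents/kWh * 10.0 = 734.34 $/MWh
LCOE = 734.34 $/MWh


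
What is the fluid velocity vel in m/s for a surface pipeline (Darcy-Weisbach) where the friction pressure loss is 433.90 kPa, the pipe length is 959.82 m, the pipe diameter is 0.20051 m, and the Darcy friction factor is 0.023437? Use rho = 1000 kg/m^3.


vel = sqrt(dP*1000*2*D / (f*L*rho))
vel = sqrt(433.90*1000*2*0.20051 / (0.023437*959.82*1000))
vel = 2.7812 m/s


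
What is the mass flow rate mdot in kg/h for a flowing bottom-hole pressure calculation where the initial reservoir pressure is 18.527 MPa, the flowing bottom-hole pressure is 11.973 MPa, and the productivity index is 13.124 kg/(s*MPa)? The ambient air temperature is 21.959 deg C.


mdot = (P_i - P_wf) * PI
mdot = (18.527 - 11.973) * 13.124
mdot = 86.01470 kg/s
Convert: 86.01470 kg/s * 3600.0 = 3.0965e+05 kg/h
mdot = 3.0965e+05 kg/h


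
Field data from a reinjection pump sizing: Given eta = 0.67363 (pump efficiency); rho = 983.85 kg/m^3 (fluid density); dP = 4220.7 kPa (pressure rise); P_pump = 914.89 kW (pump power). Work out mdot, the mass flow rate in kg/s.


mdot = P_pump * rho * eta / dP
mdot = 914.89 * 983.85 * 0.67363 / 4220.7
mdot = 143.66 kg/s


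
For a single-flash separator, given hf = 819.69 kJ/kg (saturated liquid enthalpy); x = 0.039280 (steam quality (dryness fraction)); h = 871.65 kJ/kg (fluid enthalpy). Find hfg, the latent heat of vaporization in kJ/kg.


hfg = (h - hf) / x
hfg = (871.65 - 819.69) / 0.039280
hfg = 1322.8 kJ/kg


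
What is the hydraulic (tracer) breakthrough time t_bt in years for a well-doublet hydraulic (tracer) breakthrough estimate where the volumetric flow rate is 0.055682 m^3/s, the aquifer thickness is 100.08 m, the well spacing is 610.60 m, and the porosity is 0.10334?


t_bt = pi * hr * phi * L^2 / (3 * Qv) / (365.25*86400)
t_bt = pi * 100.08 * 0.10334 * 610.60^2 / (3 * 0.055682) / (365.25*86400)
t_bt = 2.2979 years


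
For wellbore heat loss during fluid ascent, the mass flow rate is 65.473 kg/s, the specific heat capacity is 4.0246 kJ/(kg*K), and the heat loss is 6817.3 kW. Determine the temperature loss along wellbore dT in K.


dT = Q_loss / (mdot * cp)
dT = 6817.3 / (65.473 * 4.0246)
dT = 25.872 K


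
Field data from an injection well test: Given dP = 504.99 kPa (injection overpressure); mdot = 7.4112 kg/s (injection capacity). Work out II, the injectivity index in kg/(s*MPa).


II = mdot * 1000 / dP
II = 7.4112 * 1000 / 504.99
II = 14.676 kg/(s*MPa)


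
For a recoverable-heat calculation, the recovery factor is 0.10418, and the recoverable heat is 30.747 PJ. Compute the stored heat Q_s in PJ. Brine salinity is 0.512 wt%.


Q_s = Q_rec / RF
Q_s = 30.747 / 0.10418
Q_s = 295.13 PJ


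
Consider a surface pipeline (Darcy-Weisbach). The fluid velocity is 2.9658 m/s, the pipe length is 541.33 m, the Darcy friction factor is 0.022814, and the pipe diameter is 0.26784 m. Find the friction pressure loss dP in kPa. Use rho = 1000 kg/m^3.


dP = f * (L/D) * (rho*vel^2/2) / 1000
dP = 0.022814 * (541.33/0.26784) * (1000*2.9658^2/2) / 1000
dP = 202.79 kPa


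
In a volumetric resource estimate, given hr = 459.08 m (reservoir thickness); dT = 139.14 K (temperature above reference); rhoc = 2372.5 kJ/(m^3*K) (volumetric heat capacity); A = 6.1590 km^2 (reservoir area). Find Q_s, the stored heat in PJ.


Step 1: Vr = A*1e6*hr = 6.159*1e6*459.08 = 2.827474e+09 m^3
Step 2: Q_s = Vr*rhoc*dT/1e12 = 2.827474e+09*2372.5*139.14/1e12 = 933.38 PJ
Q_s = 933.38 PJ


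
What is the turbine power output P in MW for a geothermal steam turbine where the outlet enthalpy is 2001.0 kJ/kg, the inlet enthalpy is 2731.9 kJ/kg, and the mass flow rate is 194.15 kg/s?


P = mdot * (h_in - h_out) / 1000
P = 194.15 * (2731.9 - 2001.0) / 1000
P = 141.90 MW


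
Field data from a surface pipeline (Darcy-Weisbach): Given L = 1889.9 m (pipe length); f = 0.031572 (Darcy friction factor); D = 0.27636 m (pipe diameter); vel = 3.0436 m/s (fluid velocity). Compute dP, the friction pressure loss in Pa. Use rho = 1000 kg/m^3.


dP = f * (L/D) * (rho*vel^2/2) / 1000
dP = 0.031572 * (1889.9/0.27636) * (1000*3.0436^2/2) / 1000
dP = 1000.025 kPa
Convert: 1000.025 kPa * 1000.0 = 1.0000e+06 Pa
dP = 1.0000e+06 Pa


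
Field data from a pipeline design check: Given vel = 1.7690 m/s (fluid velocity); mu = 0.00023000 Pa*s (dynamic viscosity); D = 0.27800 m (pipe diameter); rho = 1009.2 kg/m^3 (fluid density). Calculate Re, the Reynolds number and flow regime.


Step 1: Re = rho*vel*D/mu = 1009.2*1.769*0.278/0.00023 = 2.1579e+06
Step 2: Re = 2.1579e+06 > 4000, so flow is turbulent.
Re = 2.1579e+06 (turbulent)


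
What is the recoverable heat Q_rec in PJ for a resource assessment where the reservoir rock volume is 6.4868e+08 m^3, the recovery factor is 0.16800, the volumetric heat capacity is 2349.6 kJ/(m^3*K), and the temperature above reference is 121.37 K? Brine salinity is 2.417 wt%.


Step 1: Q_s = Vr*rhoc*dT/1e12 = 6.4868e+08*2349.6*121.37/1e12 = 184.9847 PJ
Step 2: Q_rec = Q_s * RF = 184.9847 * 0.168 = 31.077 PJ
Q_rec = 31.077 PJ


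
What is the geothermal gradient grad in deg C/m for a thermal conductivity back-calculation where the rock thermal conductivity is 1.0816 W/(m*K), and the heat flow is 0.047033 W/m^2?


grad = q / k * 1000
grad = 0.047033 / 1.0816 * 1000
grad = 43.48465 deg C/km
Convert: 43.48465 deg C/km * 0.001 = 0.043485 deg C/m
grad = 0.043485 deg C/m


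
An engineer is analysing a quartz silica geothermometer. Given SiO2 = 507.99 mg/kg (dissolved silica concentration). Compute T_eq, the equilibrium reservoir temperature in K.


T_eq = 1309 / (5.19 - log10(SiO2)) - 273.15
T_eq = 1309 / (5.19 - log10(507.99)) - 273.15
T_eq = 253.7919 deg C
Convert to K: 253.7919 + 273.15 = 526.94 K
T_eq = 526.94 K


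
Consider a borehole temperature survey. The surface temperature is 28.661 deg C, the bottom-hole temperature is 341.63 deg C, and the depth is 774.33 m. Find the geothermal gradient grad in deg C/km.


grad = (T_d - T_surf) / d * 1000
grad = (341.63 - 28.661) / 774.33 * 1000
grad = 404.18 deg C/km


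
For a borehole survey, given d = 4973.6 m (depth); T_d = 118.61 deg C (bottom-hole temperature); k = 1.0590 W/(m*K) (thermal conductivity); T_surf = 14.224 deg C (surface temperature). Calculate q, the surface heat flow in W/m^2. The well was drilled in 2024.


Step 1: grad = (T_d - T_surf)/d * 1000 = (118.61 - 14.224)/4973.6 * 1000 = 20.98802 deg C/km
Step 2: q = k * grad / 1000 = 1.059 * 20.98802 / 1000 = 0.022226 W/m^2
q = 0.022226 W/m^2


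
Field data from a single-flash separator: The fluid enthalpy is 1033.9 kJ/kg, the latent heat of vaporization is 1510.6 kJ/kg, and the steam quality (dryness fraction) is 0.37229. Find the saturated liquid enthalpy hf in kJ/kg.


hf = h - x * hfg
hf = 1033.9 - 0.37229 * 1510.6
hf = 471.52 kJ/kg


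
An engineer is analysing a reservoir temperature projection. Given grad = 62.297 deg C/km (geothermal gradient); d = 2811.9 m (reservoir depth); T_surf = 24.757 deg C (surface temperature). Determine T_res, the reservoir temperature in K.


T_res = T_surf + grad * d / 1000
T_res = 24.757 + 62.297 * 2811.9 / 1000
T_res = 199.9299 deg C
Convert to K: 199.9299 + 273.15 = 473.08 K
T_res = 473.08 K


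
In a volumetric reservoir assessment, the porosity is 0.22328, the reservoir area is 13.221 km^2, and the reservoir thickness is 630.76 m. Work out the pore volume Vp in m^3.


Vp = A * 1e6 * hr * phi
Vp = 13.221 * 1e6 * 630.76 * 0.22328
Vp = 1.8620e+09 m^3


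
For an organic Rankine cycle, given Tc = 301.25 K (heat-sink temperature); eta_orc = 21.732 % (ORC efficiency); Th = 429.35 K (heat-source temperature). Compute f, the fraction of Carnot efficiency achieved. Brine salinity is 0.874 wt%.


f = (eta_orc/100) / (1 - Tc/Th)
f = (21.732/100) / (1 - 301.25/429.35)
f = 0.72839


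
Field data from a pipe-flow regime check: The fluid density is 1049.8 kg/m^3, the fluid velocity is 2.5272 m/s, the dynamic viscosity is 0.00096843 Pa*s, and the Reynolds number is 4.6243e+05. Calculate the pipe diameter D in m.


D = Re * mu / (rho * vel)
D = 4.6243e+05 * 0.00096843 / (1049.8 * 2.5272)
D = 0.16880 m


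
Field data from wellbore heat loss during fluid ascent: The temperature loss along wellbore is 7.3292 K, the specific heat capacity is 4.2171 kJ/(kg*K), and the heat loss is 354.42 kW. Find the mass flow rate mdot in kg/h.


mdot = Q_loss / (cp * dT)
mdot = 354.42 / (4.2171 * 7.3292)
mdot = 11.46695 kg/s
Convert: 11.46695 kg/s * 3600.0 = 41281 kg/h
mdot = 41281 kg/h


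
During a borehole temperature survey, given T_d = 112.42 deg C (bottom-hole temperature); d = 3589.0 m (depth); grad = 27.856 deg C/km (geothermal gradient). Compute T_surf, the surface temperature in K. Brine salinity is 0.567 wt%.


T_surf = T_d - grad * d / 1000
T_surf = 112.42 - 27.856 * 3589.0 / 1000
T_surf = 12.44482 deg C
Convert to K: 12.44482 + 273.15 = 285.59 K
T_surf = 285.59 K


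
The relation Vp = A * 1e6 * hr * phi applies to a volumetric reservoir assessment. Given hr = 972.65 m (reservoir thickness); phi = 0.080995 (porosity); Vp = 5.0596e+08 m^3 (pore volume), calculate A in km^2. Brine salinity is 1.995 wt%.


A = Vp / (1e6 * hr * phi)
A = 5.0596e+08 / (1e6 * 972.65 * 0.080995)
A = 6.4225 km^2


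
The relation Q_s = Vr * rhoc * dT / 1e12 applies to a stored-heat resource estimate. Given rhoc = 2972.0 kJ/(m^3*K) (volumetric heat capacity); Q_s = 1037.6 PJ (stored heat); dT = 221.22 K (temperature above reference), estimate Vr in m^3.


Vr = Q_s * 1e12 / (rhoc * dT)
Vr = 1037.6 * 1e12 / (2972.0 * 221.22)
Vr = 1.5782e+09 m^3


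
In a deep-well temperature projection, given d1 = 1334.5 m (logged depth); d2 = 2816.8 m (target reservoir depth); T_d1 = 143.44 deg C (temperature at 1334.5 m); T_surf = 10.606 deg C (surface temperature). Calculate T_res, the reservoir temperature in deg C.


Step 1: grad = (T_d1 - T_surf)/d1 * 1000 = (143.44 - 10.606)/1334.5 * 1000 = 99.53840 deg C/km
Step 2: T_res = T_surf + grad*d2/1000 = 10.606 + 99.53840*2816.8/1000 = 290.99 deg C
T_res = 290.99 deg C


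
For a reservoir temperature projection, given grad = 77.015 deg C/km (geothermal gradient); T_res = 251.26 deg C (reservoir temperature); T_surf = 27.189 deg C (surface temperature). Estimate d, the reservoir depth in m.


d = (T_res - T_surf) / grad * 1000
d = (251.26 - 27.189) / 77.015 * 1000
d = 2909.4 m


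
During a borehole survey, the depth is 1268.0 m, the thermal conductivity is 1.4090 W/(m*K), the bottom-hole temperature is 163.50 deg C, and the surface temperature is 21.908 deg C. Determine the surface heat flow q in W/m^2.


Step 1: grad = (T_d - T_surf)/d * 1000 = (163.5 - 21.908)/1268.0 * 1000 = 111.6656 deg C/km
Step 2: q = k * grad / 1000 = 1.409 * 111.6656 / 1000 = 0.15734 W/m^2
q = 0.15734 W/m^2


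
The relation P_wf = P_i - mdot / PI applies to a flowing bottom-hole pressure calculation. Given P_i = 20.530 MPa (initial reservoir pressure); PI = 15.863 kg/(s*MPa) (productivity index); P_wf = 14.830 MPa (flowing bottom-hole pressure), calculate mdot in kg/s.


mdot = (P_i - P_wf) * PI
mdot = (20.530 - 14.830) * 15.863
mdot = 90.419 kg/s


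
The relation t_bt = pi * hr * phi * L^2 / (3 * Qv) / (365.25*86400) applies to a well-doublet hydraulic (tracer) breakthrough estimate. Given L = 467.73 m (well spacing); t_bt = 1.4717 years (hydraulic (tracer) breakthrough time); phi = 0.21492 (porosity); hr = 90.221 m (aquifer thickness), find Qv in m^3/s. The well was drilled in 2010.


Qv = pi*hr*phi*L^2 / (3*t_bt*365.25*86400)
Qv = pi*90.221*0.21492*467.73^2 / (3*1.4717*365.25*86400)
Qv = 0.095649 m^3/s
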